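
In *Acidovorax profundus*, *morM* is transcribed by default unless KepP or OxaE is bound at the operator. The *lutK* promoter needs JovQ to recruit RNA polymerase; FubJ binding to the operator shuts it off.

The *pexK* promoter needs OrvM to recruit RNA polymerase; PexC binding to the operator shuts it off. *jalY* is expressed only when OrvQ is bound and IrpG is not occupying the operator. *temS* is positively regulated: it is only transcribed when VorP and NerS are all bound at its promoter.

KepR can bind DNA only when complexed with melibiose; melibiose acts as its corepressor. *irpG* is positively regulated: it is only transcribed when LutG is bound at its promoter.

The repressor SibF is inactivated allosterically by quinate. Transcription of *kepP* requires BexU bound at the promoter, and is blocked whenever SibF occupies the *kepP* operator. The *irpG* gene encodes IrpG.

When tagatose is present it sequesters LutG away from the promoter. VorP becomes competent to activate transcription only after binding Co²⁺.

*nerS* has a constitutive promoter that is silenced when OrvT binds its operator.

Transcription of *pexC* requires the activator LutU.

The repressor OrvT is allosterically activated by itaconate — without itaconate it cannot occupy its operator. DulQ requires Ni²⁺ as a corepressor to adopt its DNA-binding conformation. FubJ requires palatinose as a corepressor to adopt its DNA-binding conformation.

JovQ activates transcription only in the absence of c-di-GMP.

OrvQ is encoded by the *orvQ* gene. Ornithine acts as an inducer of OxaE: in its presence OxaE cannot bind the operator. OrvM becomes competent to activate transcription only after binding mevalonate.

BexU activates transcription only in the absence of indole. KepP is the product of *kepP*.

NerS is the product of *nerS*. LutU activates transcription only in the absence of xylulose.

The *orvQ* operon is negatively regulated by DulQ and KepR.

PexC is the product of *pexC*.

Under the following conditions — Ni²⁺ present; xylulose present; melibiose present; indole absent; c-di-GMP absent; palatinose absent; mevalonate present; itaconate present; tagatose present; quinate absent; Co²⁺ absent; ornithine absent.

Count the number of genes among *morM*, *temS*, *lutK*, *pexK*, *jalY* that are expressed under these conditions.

2

Indole is absent, so BexU is active.
Quinate is absent, so SibF is active.
With repressor SibF bound, *kepP* is not transcribed.
So KepP is not produced.
Ornithine is absent, so OxaE is active.
With repressor OxaE bound, *morM* is not transcribed.
→ *morM* is OFF.
Co²⁺ is absent, so VorP is inactive.
Itaconate is present, so OrvT is active.
With repressor OrvT bound, *nerS* is not transcribed.
So NerS is not produced.
Required activator VorP is absent, so *temS* is not transcribed.
→ *temS* is OFF.
Palatinose is absent, so FubJ is inactive.
c-di-GMP is absent, so JovQ is active.
No repressor is bound and JovQ is active, so *lutK* is transcribed.
→ *lutK* is ON.
Xylulose is present, so LutU is inactive.
Required activator LutU is absent, so *pexC* is not transcribed.
So PexC is not produced.
Mevalonate is present, so OrvM is active.
No repressor is bound and OrvM is active, so *pexK* is transcribed.
→ *pexK* is ON.
Tagatose is present, so LutG is inactive.
Required activator LutG is absent, so *irpG* is not transcribed.
So IrpG is not produced.
Ni²⁺ is present, so DulQ is active.
Melibiose is present, so KepR is active.
With repressor DulQ bound, *orvQ* is not transcribed.
So OrvQ is not produced.
Required activator OrvQ is absent, so *jalY* is not transcribed.
→ *jalY* is OFF.
2 of the 5 genes are transcribed.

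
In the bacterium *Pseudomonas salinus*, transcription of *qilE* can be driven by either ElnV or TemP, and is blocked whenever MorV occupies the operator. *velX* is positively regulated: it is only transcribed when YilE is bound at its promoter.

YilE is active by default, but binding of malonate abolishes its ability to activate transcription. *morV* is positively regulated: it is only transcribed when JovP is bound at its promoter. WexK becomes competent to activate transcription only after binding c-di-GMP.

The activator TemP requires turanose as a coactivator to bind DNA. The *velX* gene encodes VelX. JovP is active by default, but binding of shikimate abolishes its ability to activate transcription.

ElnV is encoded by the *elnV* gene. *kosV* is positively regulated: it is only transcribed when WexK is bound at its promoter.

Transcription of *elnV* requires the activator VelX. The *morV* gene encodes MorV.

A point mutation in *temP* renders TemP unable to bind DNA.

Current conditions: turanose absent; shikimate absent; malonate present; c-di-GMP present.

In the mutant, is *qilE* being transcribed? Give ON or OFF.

Malonate is present, so YilE is inactive.
Required activator YilE is absent, so *velX* is not transcribed.
So VelX is not produced.
Required activator VelX is absent, so *elnV* is not transcribed.
So ElnV is not produced.
Shikimate is absent, so JovP is active.
No repressor is bound and JovP is active, so *morV* is transcribed.
So MorV is produced and active.
TemP is non-functional in this strain, so it has no effect.
With repressor MorV bound, *qilE* is not transcribed.

OFF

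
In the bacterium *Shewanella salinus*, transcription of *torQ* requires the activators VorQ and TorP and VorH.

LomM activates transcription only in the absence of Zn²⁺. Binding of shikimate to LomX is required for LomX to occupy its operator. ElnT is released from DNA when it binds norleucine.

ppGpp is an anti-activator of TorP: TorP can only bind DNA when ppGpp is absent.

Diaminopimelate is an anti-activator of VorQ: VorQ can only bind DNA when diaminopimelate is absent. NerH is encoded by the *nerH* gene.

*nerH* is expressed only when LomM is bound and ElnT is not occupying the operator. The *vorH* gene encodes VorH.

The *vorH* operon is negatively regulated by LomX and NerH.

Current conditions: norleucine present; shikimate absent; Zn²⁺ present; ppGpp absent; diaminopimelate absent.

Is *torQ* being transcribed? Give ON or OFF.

Diaminopimelate is absent, so VorQ is active.
ppGpp is absent, so TorP is active.
Shikimate is absent, so LomX is inactive.
Norleucine is present, so ElnT is inactive.
Zn²⁺ is present, so LomM is inactive.
Required activator LomM is absent, so *nerH* is not transcribed.
So NerH is not produced.
With no repressor bound, *vorH* is transcribed.
So VorH is produced and active.
No repressor is bound and VorQ and TorP and VorH are active, so *torQ* is transcribed.

ON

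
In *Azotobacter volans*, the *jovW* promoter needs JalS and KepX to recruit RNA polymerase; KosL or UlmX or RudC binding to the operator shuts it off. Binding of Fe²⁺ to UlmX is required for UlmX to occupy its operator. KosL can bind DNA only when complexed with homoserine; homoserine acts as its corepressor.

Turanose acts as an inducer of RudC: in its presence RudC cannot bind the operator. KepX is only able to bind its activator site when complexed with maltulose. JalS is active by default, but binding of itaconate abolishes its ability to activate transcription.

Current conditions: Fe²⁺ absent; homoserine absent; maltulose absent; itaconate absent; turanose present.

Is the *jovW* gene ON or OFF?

Homoserine is absent, so KosL is inactive.
Itaconate is absent, so JalS is active.
Maltulose is absent, so KepX is inactive.
Fe²⁺ is absent, so UlmX is inactive.
Turanose is present, so RudC is inactive.
Required activator KepX is absent, so *jovW* is not transcribed.

OFF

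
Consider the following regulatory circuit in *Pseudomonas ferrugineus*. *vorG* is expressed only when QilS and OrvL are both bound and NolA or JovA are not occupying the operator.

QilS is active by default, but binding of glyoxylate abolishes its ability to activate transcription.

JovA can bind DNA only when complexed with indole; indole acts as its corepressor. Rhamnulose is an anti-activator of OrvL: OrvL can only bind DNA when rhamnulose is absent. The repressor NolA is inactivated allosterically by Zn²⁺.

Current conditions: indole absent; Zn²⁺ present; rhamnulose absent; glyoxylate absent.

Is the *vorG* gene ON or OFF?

ON

Zn²⁺ is present, so NolA is inactive.
Indole is absent, so JovA is inactive.
Glyoxylate is absent, so QilS is active.
Rhamnulose is absent, so OrvL is active.
No repressor is bound and QilS and OrvL are active, so *vorG* is transcribed.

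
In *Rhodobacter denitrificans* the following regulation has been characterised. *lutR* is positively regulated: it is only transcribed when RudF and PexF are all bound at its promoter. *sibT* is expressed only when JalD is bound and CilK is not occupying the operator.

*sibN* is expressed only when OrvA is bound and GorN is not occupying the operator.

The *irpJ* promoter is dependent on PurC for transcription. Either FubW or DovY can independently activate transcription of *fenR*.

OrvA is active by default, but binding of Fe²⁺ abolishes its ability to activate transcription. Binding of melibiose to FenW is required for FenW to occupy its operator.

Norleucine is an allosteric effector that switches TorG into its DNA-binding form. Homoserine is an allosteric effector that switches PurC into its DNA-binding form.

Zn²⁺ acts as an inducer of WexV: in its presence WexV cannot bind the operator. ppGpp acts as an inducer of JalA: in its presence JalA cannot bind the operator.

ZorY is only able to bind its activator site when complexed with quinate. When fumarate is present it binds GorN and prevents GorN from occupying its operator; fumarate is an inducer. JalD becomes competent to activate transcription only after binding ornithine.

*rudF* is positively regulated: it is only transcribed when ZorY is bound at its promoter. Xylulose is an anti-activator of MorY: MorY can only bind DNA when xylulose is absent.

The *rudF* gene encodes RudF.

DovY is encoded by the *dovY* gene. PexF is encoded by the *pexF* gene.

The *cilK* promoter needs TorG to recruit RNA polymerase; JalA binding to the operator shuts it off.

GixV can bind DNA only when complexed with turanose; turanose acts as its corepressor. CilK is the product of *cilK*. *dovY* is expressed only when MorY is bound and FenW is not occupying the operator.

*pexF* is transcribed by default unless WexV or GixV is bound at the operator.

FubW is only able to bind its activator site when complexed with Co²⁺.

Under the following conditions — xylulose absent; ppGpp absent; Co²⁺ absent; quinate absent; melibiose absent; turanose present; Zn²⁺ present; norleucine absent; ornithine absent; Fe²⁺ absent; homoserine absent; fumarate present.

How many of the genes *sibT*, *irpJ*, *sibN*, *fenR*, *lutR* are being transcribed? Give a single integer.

2

ppGpp is absent, so JalA is active.
Norleucine is absent, so TorG is inactive.
With repressor JalA bound, *cilK* is not transcribed.
So CilK is not produced.
Ornithine is absent, so JalD is inactive.
Required activator JalD is absent, so *sibT* is not transcribed.
→ *sibT* is OFF.
Homoserine is absent, so PurC is inactive.
Required activator PurC is absent, so *irpJ* is not transcribed.
→ *irpJ* is OFF.
Fe²⁺ is absent, so OrvA is active.
Fumarate is present, so GorN is inactive.
No repressor is bound and OrvA is active, so *sibN* is transcribed.
→ *sibN* is ON.
Co²⁺ is absent, so FubW is inactive.
Xylulose is absent, so MorY is active.
Melibiose is absent, so FenW is inactive.
No repressor is bound and MorY is active, so *dovY* is transcribed.
So DovY is produced and active.
Activator DovY is present, so *fenR* is transcribed.
→ *fenR* is ON.
Quinate is absent, so ZorY is inactive.
Required activator ZorY is absent, so *rudF* is not transcribed.
So RudF is not produced.
Zn²⁺ is present, so WexV is inactive.
Turanose is present, so GixV is active.
With repressor GixV bound, *pexF* is not transcribed.
So PexF is not produced.
Required activator RudF is absent, so *lutR* is not transcribed.
→ *lutR* is OFF.
2 of the 5 genes are transcribed.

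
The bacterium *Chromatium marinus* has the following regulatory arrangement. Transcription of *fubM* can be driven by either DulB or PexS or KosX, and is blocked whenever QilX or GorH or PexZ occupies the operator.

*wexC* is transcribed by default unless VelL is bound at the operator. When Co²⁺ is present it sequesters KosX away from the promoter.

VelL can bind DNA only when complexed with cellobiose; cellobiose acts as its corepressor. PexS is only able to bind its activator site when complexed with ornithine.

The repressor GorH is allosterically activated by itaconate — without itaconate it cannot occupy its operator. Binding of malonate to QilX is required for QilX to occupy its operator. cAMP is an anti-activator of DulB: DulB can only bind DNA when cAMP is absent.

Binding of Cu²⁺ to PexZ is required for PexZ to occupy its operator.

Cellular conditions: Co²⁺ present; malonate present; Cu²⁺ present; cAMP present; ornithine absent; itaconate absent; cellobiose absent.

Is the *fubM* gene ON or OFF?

OFF

Malonate is present, so QilX is active.
cAMP is present, so DulB is inactive.
Itaconate is absent, so GorH is inactive.
Ornithine is absent, so PexS is inactive.
Co²⁺ is present, so KosX is inactive.
Cu²⁺ is present, so PexZ is active.
With repressor QilX bound, *fubM* is not transcribed.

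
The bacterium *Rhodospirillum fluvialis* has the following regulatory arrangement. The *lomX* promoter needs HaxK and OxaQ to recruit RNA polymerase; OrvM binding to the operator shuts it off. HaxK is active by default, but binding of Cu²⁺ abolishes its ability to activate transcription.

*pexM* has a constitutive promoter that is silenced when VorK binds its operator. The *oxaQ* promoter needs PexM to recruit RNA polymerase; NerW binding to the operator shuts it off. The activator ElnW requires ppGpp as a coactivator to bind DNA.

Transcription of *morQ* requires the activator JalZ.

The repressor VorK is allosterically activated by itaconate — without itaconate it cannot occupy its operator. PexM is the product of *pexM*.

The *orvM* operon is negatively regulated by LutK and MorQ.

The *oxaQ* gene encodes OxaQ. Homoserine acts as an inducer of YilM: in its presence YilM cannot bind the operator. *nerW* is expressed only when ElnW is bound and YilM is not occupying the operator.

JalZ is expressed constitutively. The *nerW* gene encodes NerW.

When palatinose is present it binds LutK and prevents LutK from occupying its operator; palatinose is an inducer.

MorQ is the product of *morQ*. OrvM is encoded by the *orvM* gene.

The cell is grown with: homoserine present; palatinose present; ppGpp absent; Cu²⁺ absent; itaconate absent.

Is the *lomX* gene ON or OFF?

Cu²⁺ is absent, so HaxK is active.
Palatinose is present, so LutK is inactive.
JalZ is produced constitutively and is active.
No repressor is bound and JalZ is active, so *morQ* is transcribed.
So MorQ is produced and active.
With repressor MorQ bound, *orvM* is not transcribed.
So OrvM is not produced.
Itaconate is absent, so VorK is inactive.
With no repressor bound, *pexM* is transcribed.
So PexM is produced and active.
ppGpp is absent, so ElnW is inactive.
Homoserine is present, so YilM is inactive.
Required activator ElnW is absent, so *nerW* is not transcribed.
So NerW is not produced.
No repressor is bound and PexM is active, so *oxaQ* is transcribed.
So OxaQ is produced and active.
No repressor is bound and HaxK and OxaQ are active, so *lomX* is transcribed.

ON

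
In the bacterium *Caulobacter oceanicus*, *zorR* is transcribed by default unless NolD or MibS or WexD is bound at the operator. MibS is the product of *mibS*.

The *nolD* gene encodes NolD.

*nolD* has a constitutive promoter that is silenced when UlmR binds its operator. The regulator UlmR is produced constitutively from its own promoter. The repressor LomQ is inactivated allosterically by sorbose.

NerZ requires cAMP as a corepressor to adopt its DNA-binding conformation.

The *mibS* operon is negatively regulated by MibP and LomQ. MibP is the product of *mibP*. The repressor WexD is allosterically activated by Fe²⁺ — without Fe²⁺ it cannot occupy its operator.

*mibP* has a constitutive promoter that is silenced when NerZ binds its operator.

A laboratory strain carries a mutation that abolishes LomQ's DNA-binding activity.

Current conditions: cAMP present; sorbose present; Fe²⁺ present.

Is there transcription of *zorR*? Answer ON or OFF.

UlmR is produced constitutively and is active.
With repressor UlmR bound, *nolD* is not transcribed.
So NolD is not produced.
cAMP is present, so NerZ is active.
With repressor NerZ bound, *mibP* is not transcribed.
So MibP is not produced.
LomQ is non-functional in this strain, so it has no effect.
With no repressor bound, *mibS* is transcribed.
So MibS is produced and active.
Fe²⁺ is present, so WexD is active.
With repressor MibS bound, *zorR* is not transcribed.

OFF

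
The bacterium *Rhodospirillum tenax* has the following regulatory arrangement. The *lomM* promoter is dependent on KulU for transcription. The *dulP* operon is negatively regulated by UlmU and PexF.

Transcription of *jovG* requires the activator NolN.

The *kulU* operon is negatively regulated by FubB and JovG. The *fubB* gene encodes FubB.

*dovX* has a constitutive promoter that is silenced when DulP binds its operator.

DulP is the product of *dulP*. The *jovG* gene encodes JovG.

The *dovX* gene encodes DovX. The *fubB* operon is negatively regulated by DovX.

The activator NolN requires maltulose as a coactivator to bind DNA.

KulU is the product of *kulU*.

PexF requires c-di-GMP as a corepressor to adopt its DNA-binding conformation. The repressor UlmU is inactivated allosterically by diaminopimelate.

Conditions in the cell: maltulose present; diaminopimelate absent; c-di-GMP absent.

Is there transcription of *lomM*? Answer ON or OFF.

OFF

Diaminopimelate is absent, so UlmU is active.
c-di-GMP is absent, so PexF is inactive.
With repressor UlmU bound, *dulP* is not transcribed.
So DulP is not produced.
With no repressor bound, *dovX* is transcribed.
So DovX is produced and active.
With repressor DovX bound, *fubB* is not transcribed.
So FubB is not produced.
Maltulose is present, so NolN is active.
No repressor is bound and NolN is active, so *jovG* is transcribed.
So JovG is produced and active.
With repressor JovG bound, *kulU* is not transcribed.
So KulU is not produced.
Required activator KulU is absent, so *lomM* is not transcribed.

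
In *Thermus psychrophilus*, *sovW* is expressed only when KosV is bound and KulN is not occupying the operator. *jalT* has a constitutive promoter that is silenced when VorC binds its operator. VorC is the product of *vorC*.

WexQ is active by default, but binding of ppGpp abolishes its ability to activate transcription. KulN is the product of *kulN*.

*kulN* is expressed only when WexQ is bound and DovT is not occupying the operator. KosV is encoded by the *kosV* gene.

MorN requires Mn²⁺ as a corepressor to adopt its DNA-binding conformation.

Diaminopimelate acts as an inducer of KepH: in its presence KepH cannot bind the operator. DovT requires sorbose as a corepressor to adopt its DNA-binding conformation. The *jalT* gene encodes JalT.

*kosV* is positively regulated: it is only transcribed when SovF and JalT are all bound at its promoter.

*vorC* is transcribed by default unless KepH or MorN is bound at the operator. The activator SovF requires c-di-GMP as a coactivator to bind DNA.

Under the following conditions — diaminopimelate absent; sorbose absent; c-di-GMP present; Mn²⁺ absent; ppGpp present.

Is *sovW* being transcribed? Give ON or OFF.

ON

Sorbose is absent, so DovT is inactive.
ppGpp is present, so WexQ is inactive.
Required activator WexQ is absent, so *kulN* is not transcribed.
So KulN is not produced.
c-di-GMP is present, so SovF is active.
Diaminopimelate is absent, so KepH is active.
Mn²⁺ is absent, so MorN is inactive.
With repressor KepH bound, *vorC* is not transcribed.
So VorC is not produced.
With no repressor bound, *jalT* is transcribed.
So JalT is produced and active.
No repressor is bound and SovF and JalT are active, so *kosV* is transcribed.
So KosV is produced and active.
No repressor is bound and KosV is active, so *sovW* is transcribed.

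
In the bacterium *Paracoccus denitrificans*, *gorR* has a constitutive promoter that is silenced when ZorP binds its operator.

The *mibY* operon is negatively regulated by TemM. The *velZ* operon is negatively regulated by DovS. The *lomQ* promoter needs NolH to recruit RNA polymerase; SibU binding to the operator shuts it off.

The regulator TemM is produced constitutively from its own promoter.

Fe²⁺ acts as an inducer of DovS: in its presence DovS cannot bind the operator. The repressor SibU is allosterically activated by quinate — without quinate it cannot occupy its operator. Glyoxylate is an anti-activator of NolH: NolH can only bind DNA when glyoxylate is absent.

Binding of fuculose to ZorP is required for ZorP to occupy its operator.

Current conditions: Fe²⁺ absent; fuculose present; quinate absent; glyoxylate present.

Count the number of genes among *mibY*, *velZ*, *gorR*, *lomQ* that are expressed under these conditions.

TemM is produced constitutively and is active.
With repressor TemM bound, *mibY* is not transcribed.
→ *mibY* is OFF.
Fe²⁺ is absent, so DovS is active.
With repressor DovS bound, *velZ* is not transcribed.
→ *velZ* is OFF.
Fuculose is present, so ZorP is active.
With repressor ZorP bound, *gorR* is not transcribed.
→ *gorR* is OFF.
Glyoxylate is present, so NolH is inactive.
Quinate is absent, so SibU is inactive.
Required activator NolH is absent, so *lomQ* is not transcribed.
→ *lomQ* is OFF.
0 of the 4 genes are transcribed.

0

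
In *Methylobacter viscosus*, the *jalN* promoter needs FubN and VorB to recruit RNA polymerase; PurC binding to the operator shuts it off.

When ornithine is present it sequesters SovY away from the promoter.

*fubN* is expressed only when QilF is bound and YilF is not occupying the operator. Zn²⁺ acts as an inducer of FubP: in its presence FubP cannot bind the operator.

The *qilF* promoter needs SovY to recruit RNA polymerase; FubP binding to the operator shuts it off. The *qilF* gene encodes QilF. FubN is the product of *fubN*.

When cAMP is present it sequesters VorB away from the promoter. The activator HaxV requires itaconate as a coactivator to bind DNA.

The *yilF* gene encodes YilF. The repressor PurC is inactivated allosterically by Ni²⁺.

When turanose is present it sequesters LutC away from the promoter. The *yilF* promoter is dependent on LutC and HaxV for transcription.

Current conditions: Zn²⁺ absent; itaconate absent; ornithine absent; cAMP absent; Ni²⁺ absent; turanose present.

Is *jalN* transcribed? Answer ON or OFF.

Ni²⁺ is absent, so PurC is active.
Turanose is present, so LutC is inactive.
Itaconate is absent, so HaxV is inactive.
Required activator LutC is absent, so *yilF* is not transcribed.
So YilF is not produced.
Zn²⁺ is absent, so FubP is active.
Ornithine is absent, so SovY is active.
With repressor FubP bound, *qilF* is not transcribed.
So QilF is not produced.
Required activator QilF is absent, so *fubN* is not transcribed.
So FubN is not produced.
cAMP is absent, so VorB is active.
With repressor PurC bound, *jalN* is not transcribed.

OFF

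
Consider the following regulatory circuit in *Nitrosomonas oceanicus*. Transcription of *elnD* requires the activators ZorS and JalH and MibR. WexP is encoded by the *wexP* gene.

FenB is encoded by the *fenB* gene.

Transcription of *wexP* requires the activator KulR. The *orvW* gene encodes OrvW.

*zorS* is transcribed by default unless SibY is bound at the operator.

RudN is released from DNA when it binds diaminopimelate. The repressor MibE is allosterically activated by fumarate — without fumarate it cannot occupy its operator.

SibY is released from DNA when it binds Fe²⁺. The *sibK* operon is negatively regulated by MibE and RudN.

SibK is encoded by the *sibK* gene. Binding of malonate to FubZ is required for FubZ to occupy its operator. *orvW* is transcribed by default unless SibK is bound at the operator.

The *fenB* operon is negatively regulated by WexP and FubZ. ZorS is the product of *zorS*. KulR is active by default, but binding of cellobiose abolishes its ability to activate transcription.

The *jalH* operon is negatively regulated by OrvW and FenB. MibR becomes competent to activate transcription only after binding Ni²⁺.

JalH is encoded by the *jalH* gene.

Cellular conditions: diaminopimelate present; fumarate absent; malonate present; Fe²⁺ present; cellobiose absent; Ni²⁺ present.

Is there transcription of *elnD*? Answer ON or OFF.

Fe²⁺ is present, so SibY is inactive.
With no repressor bound, *zorS* is transcribed.
So ZorS is produced and active.
Fumarate is absent, so MibE is inactive.
Diaminopimelate is present, so RudN is inactive.
With no repressor bound, *sibK* is transcribed.
So SibK is produced and active.
With repressor SibK bound, *orvW* is not transcribed.
So OrvW is not produced.
Cellobiose is absent, so KulR is active.
No repressor is bound and KulR is active, so *wexP* is transcribed.
So WexP is produced and active.
Malonate is present, so FubZ is active.
With repressor WexP bound, *fenB* is not transcribed.
So FenB is not produced.
With no repressor bound, *jalH* is transcribed.
So JalH is produced and active.
Ni²⁺ is present, so MibR is active.
No repressor is bound and ZorS and JalH and MibR are active, so *elnD* is transcribed.

ON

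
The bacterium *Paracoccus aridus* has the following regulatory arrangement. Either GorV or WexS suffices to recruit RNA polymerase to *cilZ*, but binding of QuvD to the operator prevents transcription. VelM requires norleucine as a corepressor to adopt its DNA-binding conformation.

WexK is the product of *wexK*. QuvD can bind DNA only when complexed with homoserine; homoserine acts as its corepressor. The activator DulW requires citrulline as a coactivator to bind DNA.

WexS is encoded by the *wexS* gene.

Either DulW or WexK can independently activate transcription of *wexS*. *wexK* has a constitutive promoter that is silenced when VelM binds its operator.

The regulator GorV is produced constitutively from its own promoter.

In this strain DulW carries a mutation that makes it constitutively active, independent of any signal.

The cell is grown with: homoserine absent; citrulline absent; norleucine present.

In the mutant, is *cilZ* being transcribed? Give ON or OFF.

GorV is produced constitutively and is active.
DulW is constitutively active in this strain.
Norleucine is present, so VelM is active.
With repressor VelM bound, *wexK* is not transcribed.
So WexK is not produced.
Activator DulW is present, so *wexS* is transcribed.
So WexS is produced and active.
Homoserine is absent, so QuvD is inactive.
Activator GorV is present, so *cilZ* is transcribed.

ON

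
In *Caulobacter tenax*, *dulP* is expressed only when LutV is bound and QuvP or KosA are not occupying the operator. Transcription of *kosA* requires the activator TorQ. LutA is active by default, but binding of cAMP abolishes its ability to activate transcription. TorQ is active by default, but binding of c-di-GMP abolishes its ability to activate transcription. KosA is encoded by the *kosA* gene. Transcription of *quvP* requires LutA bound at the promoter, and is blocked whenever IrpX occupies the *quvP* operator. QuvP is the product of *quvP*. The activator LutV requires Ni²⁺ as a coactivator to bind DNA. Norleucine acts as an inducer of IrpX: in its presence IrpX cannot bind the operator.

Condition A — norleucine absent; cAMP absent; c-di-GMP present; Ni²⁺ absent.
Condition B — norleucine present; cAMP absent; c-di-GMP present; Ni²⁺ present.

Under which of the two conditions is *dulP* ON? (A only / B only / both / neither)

neither

Condition A:
Norleucine is absent, so IrpX is active.
cAMP is absent, so LutA is active.
With repressor IrpX bound, *quvP* is not transcribed.
So QuvP is not produced.
c-di-GMP is present, so TorQ is inactive.
Required activator TorQ is absent, so *kosA* is not transcribed.
So KosA is not produced.
Ni²⁺ is absent, so LutV is inactive.
Required activator LutV is absent, so *dulP* is not transcribed.
→ *dulP* is OFF in A.
Condition B:
Norleucine is present, so IrpX is inactive.
cAMP is absent, so LutA is active.
No repressor is bound and LutA is active, so *quvP* is transcribed.
So QuvP is produced and active.
c-di-GMP is present, so TorQ is inactive.
Required activator TorQ is absent, so *kosA* is not transcribed.
So KosA is not produced.
Ni²⁺ is present, so LutV is active.
With repressor QuvP bound, *dulP* is not transcribed.
→ *dulP* is OFF in B.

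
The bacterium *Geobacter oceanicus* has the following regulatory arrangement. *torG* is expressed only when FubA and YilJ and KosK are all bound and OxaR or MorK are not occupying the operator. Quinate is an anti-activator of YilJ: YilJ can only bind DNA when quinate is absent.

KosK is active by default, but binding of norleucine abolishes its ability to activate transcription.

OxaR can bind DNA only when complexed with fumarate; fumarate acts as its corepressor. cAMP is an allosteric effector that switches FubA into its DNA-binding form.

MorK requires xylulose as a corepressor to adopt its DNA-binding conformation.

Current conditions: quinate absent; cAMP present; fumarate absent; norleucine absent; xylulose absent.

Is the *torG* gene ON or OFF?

cAMP is present, so FubA is active.
Quinate is absent, so YilJ is active.
Fumarate is absent, so OxaR is inactive.
Norleucine is absent, so KosK is active.
Xylulose is absent, so MorK is inactive.
No repressor is bound and FubA and YilJ and KosK are active, so *torG* is transcribed.

ON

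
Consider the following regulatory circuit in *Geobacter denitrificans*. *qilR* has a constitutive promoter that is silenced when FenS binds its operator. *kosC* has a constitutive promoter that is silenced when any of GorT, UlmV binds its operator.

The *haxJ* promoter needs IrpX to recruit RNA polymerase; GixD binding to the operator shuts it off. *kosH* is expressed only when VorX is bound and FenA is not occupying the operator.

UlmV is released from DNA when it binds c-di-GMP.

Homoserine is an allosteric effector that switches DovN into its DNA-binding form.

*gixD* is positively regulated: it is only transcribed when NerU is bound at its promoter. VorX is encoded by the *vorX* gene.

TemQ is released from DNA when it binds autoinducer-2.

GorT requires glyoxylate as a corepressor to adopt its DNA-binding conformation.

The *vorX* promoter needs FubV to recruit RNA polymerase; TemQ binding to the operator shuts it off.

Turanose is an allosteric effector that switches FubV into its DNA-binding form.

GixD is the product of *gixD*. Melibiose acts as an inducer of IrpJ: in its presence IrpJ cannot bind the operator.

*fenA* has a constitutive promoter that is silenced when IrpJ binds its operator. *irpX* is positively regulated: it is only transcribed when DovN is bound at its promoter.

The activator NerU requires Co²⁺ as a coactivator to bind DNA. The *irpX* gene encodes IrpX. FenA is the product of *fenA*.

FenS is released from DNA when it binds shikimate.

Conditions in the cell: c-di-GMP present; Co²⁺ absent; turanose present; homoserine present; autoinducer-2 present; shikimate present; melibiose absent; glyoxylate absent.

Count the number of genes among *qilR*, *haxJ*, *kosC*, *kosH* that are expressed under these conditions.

Shikimate is present, so FenS is inactive.
With no repressor bound, *qilR* is transcribed.
→ *qilR* is ON.
Homoserine is present, so DovN is active.
No repressor is bound and DovN is active, so *irpX* is transcribed.
So IrpX is produced and active.
Co²⁺ is absent, so NerU is inactive.
Required activator NerU is absent, so *gixD* is not transcribed.
So GixD is not produced.
No repressor is bound and IrpX is active, so *haxJ* is transcribed.
→ *haxJ* is ON.
Glyoxylate is absent, so GorT is inactive.
c-di-GMP is present, so UlmV is inactive.
With no repressor bound, *kosC* is transcribed.
→ *kosC* is ON.
Melibiose is absent, so IrpJ is active.
With repressor IrpJ bound, *fenA* is not transcribed.
So FenA is not produced.
Turanose is present, so FubV is active.
Autoinducer-2 is present, so TemQ is inactive.
No repressor is bound and FubV is active, so *vorX* is transcribed.
So VorX is produced and active.
No repressor is bound and VorX is active, so *kosH* is transcribed.
→ *kosH* is ON.
4 of the 4 genes are transcribed.

4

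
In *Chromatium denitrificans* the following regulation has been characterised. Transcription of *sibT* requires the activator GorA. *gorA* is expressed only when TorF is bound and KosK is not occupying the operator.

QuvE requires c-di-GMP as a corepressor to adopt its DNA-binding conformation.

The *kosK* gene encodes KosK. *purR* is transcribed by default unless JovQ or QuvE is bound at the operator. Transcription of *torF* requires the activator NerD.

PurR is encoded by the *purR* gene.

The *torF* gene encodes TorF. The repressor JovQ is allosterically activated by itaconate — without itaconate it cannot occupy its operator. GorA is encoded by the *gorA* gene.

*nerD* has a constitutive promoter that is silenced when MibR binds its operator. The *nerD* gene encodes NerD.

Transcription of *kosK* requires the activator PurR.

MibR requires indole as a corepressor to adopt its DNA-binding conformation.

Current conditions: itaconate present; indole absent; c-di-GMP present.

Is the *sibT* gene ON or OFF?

ON

Itaconate is present, so JovQ is active.
c-di-GMP is present, so QuvE is active.
With repressor JovQ bound, *purR* is not transcribed.
So PurR is not produced.
Required activator PurR is absent, so *kosK* is not transcribed.
So KosK is not produced.
Indole is absent, so MibR is inactive.
With no repressor bound, *nerD* is transcribed.
So NerD is produced and active.
No repressor is bound and NerD is active, so *torF* is transcribed.
So TorF is produced and active.
No repressor is bound and TorF is active, so *gorA* is transcribed.
So GorA is produced and active.
No repressor is bound and GorA is active, so *sibT* is transcribed.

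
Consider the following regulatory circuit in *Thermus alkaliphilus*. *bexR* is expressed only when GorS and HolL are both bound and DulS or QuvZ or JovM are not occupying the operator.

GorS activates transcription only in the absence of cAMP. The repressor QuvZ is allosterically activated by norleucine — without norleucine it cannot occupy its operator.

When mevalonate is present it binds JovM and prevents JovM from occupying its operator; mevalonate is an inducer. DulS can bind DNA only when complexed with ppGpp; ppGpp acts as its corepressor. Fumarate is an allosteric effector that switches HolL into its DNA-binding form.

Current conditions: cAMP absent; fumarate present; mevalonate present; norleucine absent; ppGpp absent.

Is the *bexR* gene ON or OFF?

ON

ppGpp is absent, so DulS is inactive.
cAMP is absent, so GorS is active.
Norleucine is absent, so QuvZ is inactive.
Fumarate is present, so HolL is active.
Mevalonate is present, so JovM is inactive.
No repressor is bound and GorS and HolL are active, so *bexR* is transcribed.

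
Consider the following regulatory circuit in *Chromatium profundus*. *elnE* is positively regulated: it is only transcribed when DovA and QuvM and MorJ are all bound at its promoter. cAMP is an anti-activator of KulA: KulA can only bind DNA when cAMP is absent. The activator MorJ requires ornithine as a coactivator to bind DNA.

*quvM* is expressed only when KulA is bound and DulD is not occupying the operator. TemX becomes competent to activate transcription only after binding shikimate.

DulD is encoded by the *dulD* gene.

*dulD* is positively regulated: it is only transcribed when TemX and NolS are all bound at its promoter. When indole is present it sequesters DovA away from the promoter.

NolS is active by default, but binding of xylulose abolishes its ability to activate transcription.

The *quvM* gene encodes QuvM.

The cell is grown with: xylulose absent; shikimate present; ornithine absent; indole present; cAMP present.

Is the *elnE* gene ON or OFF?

Indole is present, so DovA is inactive.
Shikimate is present, so TemX is active.
Xylulose is absent, so NolS is active.
No repressor is bound and TemX and NolS are active, so *dulD* is transcribed.
So DulD is produced and active.
cAMP is present, so KulA is inactive.
With repressor DulD bound, *quvM* is not transcribed.
So QuvM is not produced.
Ornithine is absent, so MorJ is inactive.
Required activator DovA is absent, so *elnE* is not transcribed.

OFF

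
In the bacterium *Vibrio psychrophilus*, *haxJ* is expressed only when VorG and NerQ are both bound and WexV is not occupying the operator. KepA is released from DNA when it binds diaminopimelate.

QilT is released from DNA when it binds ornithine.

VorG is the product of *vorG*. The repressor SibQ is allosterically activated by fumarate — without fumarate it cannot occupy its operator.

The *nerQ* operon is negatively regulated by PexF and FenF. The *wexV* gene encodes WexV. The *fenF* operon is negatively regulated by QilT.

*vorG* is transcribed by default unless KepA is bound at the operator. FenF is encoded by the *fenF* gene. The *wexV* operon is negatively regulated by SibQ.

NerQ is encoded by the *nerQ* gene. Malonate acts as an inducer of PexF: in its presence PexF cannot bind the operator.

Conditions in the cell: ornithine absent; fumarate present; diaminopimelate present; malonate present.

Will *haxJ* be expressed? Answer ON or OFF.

Diaminopimelate is present, so KepA is inactive.
With no repressor bound, *vorG* is transcribed.
So VorG is produced and active.
Malonate is present, so PexF is inactive.
Ornithine is absent, so QilT is active.
With repressor QilT bound, *fenF* is not transcribed.
So FenF is not produced.
With no repressor bound, *nerQ* is transcribed.
So NerQ is produced and active.
Fumarate is present, so SibQ is active.
With repressor SibQ bound, *wexV* is not transcribed.
So WexV is not produced.
No repressor is bound and VorG and NerQ are active, so *haxJ* is transcribed.

ON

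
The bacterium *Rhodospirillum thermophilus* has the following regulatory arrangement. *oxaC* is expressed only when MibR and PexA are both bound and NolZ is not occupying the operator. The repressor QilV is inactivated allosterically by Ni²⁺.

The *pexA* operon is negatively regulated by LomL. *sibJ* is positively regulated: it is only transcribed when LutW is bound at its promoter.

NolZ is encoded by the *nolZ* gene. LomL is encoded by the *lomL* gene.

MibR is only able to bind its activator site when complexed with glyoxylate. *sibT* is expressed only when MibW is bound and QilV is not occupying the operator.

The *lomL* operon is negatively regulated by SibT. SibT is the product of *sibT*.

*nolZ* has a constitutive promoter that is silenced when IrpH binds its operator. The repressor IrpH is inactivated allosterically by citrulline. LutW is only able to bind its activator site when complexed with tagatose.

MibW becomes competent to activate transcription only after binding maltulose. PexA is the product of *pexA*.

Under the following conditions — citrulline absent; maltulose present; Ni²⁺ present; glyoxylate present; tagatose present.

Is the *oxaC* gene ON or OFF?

Glyoxylate is present, so MibR is active.
Maltulose is present, so MibW is active.
Ni²⁺ is present, so QilV is inactive.
No repressor is bound and MibW is active, so *sibT* is transcribed.
So SibT is produced and active.
With repressor SibT bound, *lomL* is not transcribed.
So LomL is not produced.
With no repressor bound, *pexA* is transcribed.
So PexA is produced and active.
Citrulline is absent, so IrpH is active.
With repressor IrpH bound, *nolZ* is not transcribed.
So NolZ is not produced.
No repressor is bound and MibR and PexA are active, so *oxaC* is transcribed.

ON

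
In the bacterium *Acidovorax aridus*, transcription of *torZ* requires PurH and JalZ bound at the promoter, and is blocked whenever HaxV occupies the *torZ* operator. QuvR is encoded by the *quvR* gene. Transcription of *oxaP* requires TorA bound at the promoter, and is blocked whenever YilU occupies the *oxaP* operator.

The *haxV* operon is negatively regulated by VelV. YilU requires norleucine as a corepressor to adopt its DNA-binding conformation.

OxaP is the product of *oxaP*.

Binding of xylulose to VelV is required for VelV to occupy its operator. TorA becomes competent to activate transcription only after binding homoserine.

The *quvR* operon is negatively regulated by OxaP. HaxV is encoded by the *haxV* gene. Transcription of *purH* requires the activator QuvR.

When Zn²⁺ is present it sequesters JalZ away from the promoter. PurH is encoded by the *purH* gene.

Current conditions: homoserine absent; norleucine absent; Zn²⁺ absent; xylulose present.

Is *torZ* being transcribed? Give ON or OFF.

Xylulose is present, so VelV is active.
With repressor VelV bound, *haxV* is not transcribed.
So HaxV is not produced.
Norleucine is absent, so YilU is inactive.
Homoserine is absent, so TorA is inactive.
Required activator TorA is absent, so *oxaP* is not transcribed.
So OxaP is not produced.
With no repressor bound, *quvR* is transcribed.
So QuvR is produced and active.
No repressor is bound and QuvR is active, so *purH* is transcribed.
So PurH is produced and active.
Zn²⁺ is absent, so JalZ is active.
No repressor is bound and PurH and JalZ are active, so *torZ* is transcribed.

ON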